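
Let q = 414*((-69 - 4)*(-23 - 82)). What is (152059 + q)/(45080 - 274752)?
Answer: -3325369/229672 ≈ -14.479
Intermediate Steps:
q = 3173310 (q = 414*(-73*(-105)) = 414*7665 = 3173310)
(152059 + q)/(45080 - 274752) = (152059 + 3173310)/(45080 - 274752) = 3325369/(-229672) = 3325369*(-1/229672) = -3325369/229672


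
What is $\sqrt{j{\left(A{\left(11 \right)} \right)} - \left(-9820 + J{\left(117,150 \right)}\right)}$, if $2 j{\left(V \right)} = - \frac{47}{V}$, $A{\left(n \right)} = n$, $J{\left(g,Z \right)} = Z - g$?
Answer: $\frac{\sqrt{4735874}}{22} \approx 98.918$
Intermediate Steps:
$j{\left(V \right)} = - \frac{47}{2 V}$ ($j{\left(V \right)} = \frac{\left(-47\right) \frac{1}{V}}{2} = - \frac{47}{2 V}$)
$\sqrt{j{\left(A{\left(11 \right)} \right)} - \left(-9820 + J{\left(117,150 \right)}\right)} = \sqrt{- \frac{47}{2 \cdot 11} + \left(9820 - \left(150 - 117\right)\right)} = \sqrt{\left(- \frac{47}{2}\right) \frac{1}{11} + \left(9820 - \left(150 - 117\right)\right)} = \sqrt{- \frac{47}{22} + \left(9820 - 33\right)} = \sqrt{- \frac{47}{22} + 9787} = \sqrt{\frac{215267}{22}} = \frac{\sqrt{4735874}}{22}$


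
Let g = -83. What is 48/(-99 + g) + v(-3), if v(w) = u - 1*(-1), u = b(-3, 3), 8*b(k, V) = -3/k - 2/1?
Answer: 445/728 ≈ 0.61126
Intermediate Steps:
b(k, V) = -1/4 - 3/(8*k) (b(k, V) = (-3/k - 2/1)/8 = (-3/k - 2*1)/8 = (-3/k - 2)/8 = (-2 - 3/k)/8 = -1/4 - 3/(8*k))
u = -1/8 (u = (1/8)*(-3 - 2*(-3))/(-3) = (1/8)*(-1/3)*(-3 + 6) = (1/8)*(-1/3)*3 = -1/8 ≈ -0.12500)
v(w) = 7/8 (v(w) = -1/8 - 1*(-1) = -1/8 + 1 = 7/8)
48/(-99 + g) + v(-3) = 48/(-99 - 83) + 7/8 = 48/(-182) + 7/8 = -1/182*48 + 7/8 = -24/91 + 7/8 = 445/728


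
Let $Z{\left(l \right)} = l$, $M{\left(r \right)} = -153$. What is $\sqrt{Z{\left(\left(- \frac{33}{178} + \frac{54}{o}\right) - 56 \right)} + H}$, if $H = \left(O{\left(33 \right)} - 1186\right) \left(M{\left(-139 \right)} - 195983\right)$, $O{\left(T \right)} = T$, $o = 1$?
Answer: $\frac{3 \sqrt{796130225270}}{178} \approx 15038.0$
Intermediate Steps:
$H = 226144808$ ($H = \left(33 - 1186\right) \left(-153 - 195983\right) = \left(-1153\right) \left(-196136\right) = 226144808$)
$\sqrt{Z{\left(\left(- \frac{33}{178} + \frac{54}{o}\right) - 56 \right)} + H} = \sqrt{\left(\left(- \frac{33}{178} + \frac{54}{1}\right) - 56\right) + 226144808} = \sqrt{\left(\left(\left(-33\right) \frac{1}{178} + 54 \cdot 1\right) - 56\right) + 226144808} = \sqrt{\left(\left(- \frac{33}{178} + 54\right) - 56\right) + 226144808} = \sqrt{\left(\frac{9579}{178} - 56\right) + 226144808} = \sqrt{- \frac{389}{178} + 226144808} = \sqrt{\frac{40253775435}{178}} = \frac{3 \sqrt{796130225270}}{178}$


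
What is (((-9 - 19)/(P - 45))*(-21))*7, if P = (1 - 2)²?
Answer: -1029/11 ≈ -93.545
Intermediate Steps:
P = 1 (P = (-1)² = 1)
(((-9 - 19)/(P - 45))*(-21))*7 = (((-9 - 19)/(1 - 45))*(-21))*7 = (-28/(-44)*(-21))*7 = (-28*(-1/44)*(-21))*7 = ((7/11)*(-21))*7 = -147/11*7 = -1029/11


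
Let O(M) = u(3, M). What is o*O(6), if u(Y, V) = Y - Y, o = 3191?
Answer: 0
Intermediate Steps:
u(Y, V) = 0
O(M) = 0
o*O(6) = 3191*0 = 0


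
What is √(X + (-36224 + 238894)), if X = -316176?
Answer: I*√113506 ≈ 336.91*I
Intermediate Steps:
√(X + (-36224 + 238894)) = √(-316176 + (-36224 + 238894)) = √(-316176 + 202670) = √(-113506) = I*√113506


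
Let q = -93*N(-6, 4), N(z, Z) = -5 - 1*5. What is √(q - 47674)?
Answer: 2*I*√11686 ≈ 216.2*I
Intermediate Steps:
N(z, Z) = -10 (N(z, Z) = -5 - 5 = -10)
q = 930 (q = -93*(-10) = -3*(-310) = 930)
√(q - 47674) = √(930 - 47674) = √(-46744) = 2*I*√11686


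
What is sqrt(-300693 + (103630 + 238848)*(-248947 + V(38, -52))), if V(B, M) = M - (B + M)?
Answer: I*sqrt(85272185523) ≈ 2.9201e+5*I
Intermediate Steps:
V(B, M) = -B (V(B, M) = M + (-B - M) = -B)
sqrt(-300693 + (103630 + 238848)*(-248947 + V(38, -52))) = sqrt(-300693 + (103630 + 238848)*(-248947 - 1*38)) = sqrt(-300693 + 342478*(-248947 - 38)) = sqrt(-300693 + 342478*(-248985)) = sqrt(-300693 - 85271884830) = sqrt(-85272185523) = I*sqrt(85272185523)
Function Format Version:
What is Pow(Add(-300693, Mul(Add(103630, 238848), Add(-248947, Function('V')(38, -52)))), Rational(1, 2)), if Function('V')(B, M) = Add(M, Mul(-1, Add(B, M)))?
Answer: Mul(I, Pow(85272185523, Rational(1, 2))) ≈ Mul(2.9201e+5, I)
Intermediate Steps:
Function('V')(B, M) = Mul(-1, B) (Function('V')(B, M) = Add(M, Add(Mul(-1, B), Mul(-1, M))) = Mul(-1, B))
Pow(Add(-300693, Mul(Add(103630, 238848), Add(-248947, Function('V')(38, -52)))), Rational(1, 2)) = Pow(Add(-300693, Mul(Add(103630, 238848), Add(-248947, Mul(-1, 38)))), Rational(1, 2)) = Pow(Add(-300693, Mul(342478, Add(-248947, -38))), Rational(1, 2)) = Pow(Add(-300693, Mul(342478, -248985)), Rational(1, 2)) = Pow(Add(-300693, -85271884830), Rational(1, 2)) = Pow(-85272185523, Rational(1, 2)) = Mul(I, Pow(85272185523, Rational(1, 2)))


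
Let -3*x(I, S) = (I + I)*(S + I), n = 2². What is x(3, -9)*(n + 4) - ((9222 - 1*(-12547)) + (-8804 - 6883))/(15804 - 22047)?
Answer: 605410/6243 ≈ 96.974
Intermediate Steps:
n = 4
x(I, S) = -2*I*(I + S)/3 (x(I, S) = -(I + I)*(S + I)/3 = -2*I*(I + S)/3)
x(3, -9)*(n + 4) - ((9222 - 1*(-12547)) + (-8804 - 6883))/(15804 - 22047) = (-⅔*3*(3 - 9))*(4 + 4) - ((9222 - 1*(-12547)) + (-8804 - 6883))/(15804 - 22047) = -⅔*3*(-6)*8 - ((9222 + 12547) - 15687)/(-6243) = 12*8 - (21769 - 15687)*(-1)/6243 = 96 - 6082*(-1)/6243 = 96 - 1*(-6082/6243) = 96 + 6082/6243 = 605410/6243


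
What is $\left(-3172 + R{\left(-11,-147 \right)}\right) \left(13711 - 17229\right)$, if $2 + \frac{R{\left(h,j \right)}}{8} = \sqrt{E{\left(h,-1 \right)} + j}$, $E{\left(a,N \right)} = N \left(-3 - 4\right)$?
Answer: $11215384 - 56288 i \sqrt{35} \approx 1.1215 \cdot 10^{7} - 3.33 \cdot 10^{5} i$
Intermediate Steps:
$E{\left(a,N \right)} = - 7 N$ ($E{\left(a,N \right)} = N \left(-7\right) = - 7 N$)
$R{\left(h,j \right)} = -16 + 8 \sqrt{7 + j}$ ($R{\left(h,j \right)} = -16 + 8 \sqrt{\left(-7\right) \left(-1\right) + j} = -16 + 8 \sqrt{7 + j}$)
$\left(-3172 + R{\left(-11,-147 \right)}\right) \left(13711 - 17229\right) = \left(-3172 - \left(16 - 8 \sqrt{7 - 147}\right)\right) \left(13711 - 17229\right) = \left(-3172 - \left(16 - 8 \sqrt{-140}\right)\right) \left(-3518\right) = \left(-3172 - \left(16 - 8 \cdot 2 i \sqrt{35}\right)\right) \left(-3518\right) = \left(-3172 - \left(16 - 16 i \sqrt{35}\right)\right) \left(-3518\right) = \left(-3188 + 16 i \sqrt{35}\right) \left(-3518\right) = 11215384 - 56288 i \sqrt{35}$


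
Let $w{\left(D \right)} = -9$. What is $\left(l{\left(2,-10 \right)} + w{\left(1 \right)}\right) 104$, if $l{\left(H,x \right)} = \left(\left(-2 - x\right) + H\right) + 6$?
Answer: $728$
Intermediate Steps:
$l{\left(H,x \right)} = 4 + H - x$ ($l{\left(H,x \right)} = \left(-2 + H - x\right) + 6 = 4 + H - x$)
$\left(l{\left(2,-10 \right)} + w{\left(1 \right)}\right) 104 = \left(\left(4 + 2 - -10\right) - 9\right) 104 = \left(\left(4 + 2 + 10\right) - 9\right) 104 = \left(16 - 9\right) 104 = 7 \cdot 104 = 728$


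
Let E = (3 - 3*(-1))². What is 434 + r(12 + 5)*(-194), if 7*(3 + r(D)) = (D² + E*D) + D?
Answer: -170980/7 ≈ -24426.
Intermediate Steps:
E = 36 (E = (3 + 3)² = 6² = 36)
r(D) = -3 + D²/7 + 37*D/7 (r(D) = -3 + ((D² + 36*D) + D)/7 = -3 + (D² + 37*D)/7 = -3 + (D²/7 + 37*D/7) = -3 + D²/7 + 37*D/7)
434 + r(12 + 5)*(-194) = 434 + (-3 + (12 + 5)²/7 + 37*(12 + 5)/7)*(-194) = 434 + (-3 + (⅐)*17² + (37/7)*17)*(-194) = 434 + (-3 + (⅐)*289 + 629/7)*(-194) = 434 + (-3 + 289/7 + 629/7)*(-194) = 434 + (897/7)*(-194) = 434 - 174018/7 = -170980/7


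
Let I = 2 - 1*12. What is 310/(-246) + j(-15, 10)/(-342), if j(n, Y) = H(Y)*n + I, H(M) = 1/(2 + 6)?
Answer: -7235/5904 ≈ -1.2254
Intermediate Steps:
I = -10 (I = 2 - 12 = -10)
H(M) = ⅛ (H(M) = 1/8 = ⅛)
j(n, Y) = -10 + n/8 (j(n, Y) = n/8 - 10 = -10 + n/8)
310/(-246) + j(-15, 10)/(-342) = 310/(-246) + (-10 + (⅛)*(-15))/(-342) = 310*(-1/246) + (-10 - 15/8)*(-1/342) = -155/123 - 95/8*(-1/342) = -155/123 + 5/144 = -7235/5904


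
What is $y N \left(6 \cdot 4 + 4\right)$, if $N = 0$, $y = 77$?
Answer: $0$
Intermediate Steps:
$y N \left(6 \cdot 4 + 4\right) = 77 \cdot 0 \left(6 \cdot 4 + 4\right) = 0 \left(24 + 4\right) = 0 \cdot 28 = 0$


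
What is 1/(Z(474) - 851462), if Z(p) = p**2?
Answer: -1/626786 ≈ -1.5954e-6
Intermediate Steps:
1/(Z(474) - 851462) = 1/(474**2 - 851462) = 1/(224676 - 851462) = 1/(-626786) = -1/626786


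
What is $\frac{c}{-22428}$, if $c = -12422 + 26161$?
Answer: $- \frac{13739}{22428} \approx -0.61258$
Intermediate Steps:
$c = 13739$
$\frac{c}{-22428} = \frac{13739}{-22428} = 13739 \left(- \frac{1}{22428}\right) = - \frac{13739}{22428}$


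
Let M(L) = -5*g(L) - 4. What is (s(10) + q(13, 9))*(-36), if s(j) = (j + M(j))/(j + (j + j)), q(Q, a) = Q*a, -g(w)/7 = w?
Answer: -23196/5 ≈ -4639.2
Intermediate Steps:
g(w) = -7*w
M(L) = -4 + 35*L (M(L) = -(-35)*L - 4 = 35*L - 4 = -4 + 35*L)
s(j) = (-4 + 36*j)/(3*j) (s(j) = (j + (-4 + 35*j))/(j + (j + j)) = (-4 + 36*j)/(j + 2*j) = (-4 + 36*j)/((3*j)) = (-4 + 36*j)*(1/(3*j)) = (-4 + 36*j)/(3*j))
(s(10) + q(13, 9))*(-36) = ((12 - 4/3/10) + 13*9)*(-36) = ((12 - 4/3*⅒) + 117)*(-36) = ((12 - 2/15) + 117)*(-36) = (178/15 + 117)*(-36) = (1933/15)*(-36) = -23196/5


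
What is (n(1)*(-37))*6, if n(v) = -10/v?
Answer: 2220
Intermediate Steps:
(n(1)*(-37))*6 = (-10/1*(-37))*6 = (-10*1*(-37))*6 = -10*(-37)*6 = 370*6 = 2220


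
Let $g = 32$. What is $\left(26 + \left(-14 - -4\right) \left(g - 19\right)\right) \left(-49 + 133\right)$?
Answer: $-8736$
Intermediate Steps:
$\left(26 + \left(-14 - -4\right) \left(g - 19\right)\right) \left(-49 + 133\right) = \left(26 + \left(-14 - -4\right) \left(32 - 19\right)\right) \left(-49 + 133\right) = \left(26 + \left(-14 + 4\right) 13\right) 84 = \left(26 - 130\right) 84 = \left(-104\right) 84 = -8736$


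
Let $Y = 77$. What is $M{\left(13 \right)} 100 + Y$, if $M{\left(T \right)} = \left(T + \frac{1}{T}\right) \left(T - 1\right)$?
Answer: $\frac{205001}{13} \approx 15769.0$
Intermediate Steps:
$M{\left(T \right)} = \left(-1 + T\right) \left(T + \frac{1}{T}\right)$ ($M{\left(T \right)} = \left(T + \frac{1}{T}\right) \left(-1 + T\right) = \left(-1 + T\right) \left(T + \frac{1}{T}\right)$)
$M{\left(13 \right)} 100 + Y = \left(1 + 13^{2} - 13 - \frac{1}{13}\right) 100 + 77 = \left(1 + 169 - 13 - \frac{1}{13}\right) 100 + 77 = \frac{2040}{13} \cdot 100 + 77 = \frac{204000}{13} + 77 = \frac{205001}{13}$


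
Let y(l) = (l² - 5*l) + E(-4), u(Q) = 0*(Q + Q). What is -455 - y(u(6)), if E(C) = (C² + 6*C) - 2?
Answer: -445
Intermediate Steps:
u(Q) = 0 (u(Q) = 0*(2*Q) = 0)
E(C) = -2 + C² + 6*C
y(l) = -10 + l² - 5*l (y(l) = (l² - 5*l) + (-2 + (-4)² + 6*(-4)) = (l² - 5*l) + (-2 + 16 - 24) = (l² - 5*l) - 10 = -10 + l² - 5*l)
-455 - y(u(6)) = -455 - (-10 + 0² - 5*0) = -455 - (-10 + 0 + 0) = -455 - 1*(-10) = -455 + 10 = -445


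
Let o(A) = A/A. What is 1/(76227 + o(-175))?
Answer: 1/76228 ≈ 1.3119e-5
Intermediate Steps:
o(A) = 1
1/(76227 + o(-175)) = 1/(76227 + 1) = 1/76228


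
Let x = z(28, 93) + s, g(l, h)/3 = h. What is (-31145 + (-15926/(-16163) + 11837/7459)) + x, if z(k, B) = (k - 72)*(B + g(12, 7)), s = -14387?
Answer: -6093747516251/120559817 ≈ -50545.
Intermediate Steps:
g(l, h) = 3*h
z(k, B) = (-72 + k)*(21 + B) (z(k, B) = (k - 72)*(B + 3*7) = (-72 + k)*(B + 21) = (-72 + k)*(21 + B))
x = -19403 (x = (-1512 - 72*93 + 21*28 + 93*28) - 14387 = (-1512 - 6696 + 588 + 2604) - 14387 = -5016 - 14387 = -19403)
(-31145 + (-15926/(-16163) + 11837/7459)) + x = (-31145 + (-15926/(-16163) + 11837/7459)) - 19403 = (-31145 + (-15926*(-1/16163) + 11837*(1/7459))) - 19403 = (-31145 + (15926/16163 + 11837/7459)) - 19403 = (-31145 + 310113465/120559817) - 19403 = -3754525387000/120559817 - 19403 = -6093747516251/120559817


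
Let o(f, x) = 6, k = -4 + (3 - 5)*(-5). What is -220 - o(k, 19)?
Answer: -226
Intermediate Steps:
k = 6 (k = -4 - 2*(-5) = -4 + 10 = 6)
-220 - o(k, 19) = -220 - 1*6 = -220 - 6 = -226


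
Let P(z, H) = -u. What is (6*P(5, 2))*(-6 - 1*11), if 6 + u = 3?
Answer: -306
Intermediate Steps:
u = -3 (u = -6 + 3 = -3)
P(z, H) = 3 (P(z, H) = -1*(-3) = 3)
(6*P(5, 2))*(-6 - 1*11) = (6*3)*(-6 - 1*11) = 18*(-6 - 11) = 18*(-17) = -306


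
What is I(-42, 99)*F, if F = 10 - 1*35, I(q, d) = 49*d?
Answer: -121275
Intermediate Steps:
F = -25 (F = 10 - 35 = -25)
I(-42, 99)*F = (49*99)*(-25) = 4851*(-25) = -121275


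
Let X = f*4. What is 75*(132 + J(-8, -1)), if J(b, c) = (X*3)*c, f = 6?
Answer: 4500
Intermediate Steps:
X = 24 (X = 6*4 = 24)
J(b, c) = 72*c (J(b, c) = (24*3)*c = 72*c)
75*(132 + J(-8, -1)) = 75*(132 + 72*(-1)) = 75*(132 - 72) = 75*60 = 4500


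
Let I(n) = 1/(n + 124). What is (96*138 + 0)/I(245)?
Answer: 4888512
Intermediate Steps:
I(n) = 1/(124 + n)
(96*138 + 0)/I(245) = (96*138 + 0)/(1/(124 + 245)) = (13248 + 0)/(1/369) = 13248/(1/369) = 13248*369 = 4888512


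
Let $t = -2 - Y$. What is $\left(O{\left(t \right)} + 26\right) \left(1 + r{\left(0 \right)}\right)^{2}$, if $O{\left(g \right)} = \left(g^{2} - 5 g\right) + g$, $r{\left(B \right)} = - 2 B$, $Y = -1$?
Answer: $31$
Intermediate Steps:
$t = -1$ ($t = -2 - -1 = -2 + 1 = -1$)
$O{\left(g \right)} = g^{2} - 4 g$
$\left(O{\left(t \right)} + 26\right) \left(1 + r{\left(0 \right)}\right)^{2} = \left(- (-4 - 1) + 26\right) \left(1 - 0\right)^{2} = \left(\left(-1\right) \left(-5\right) + 26\right) \left(1 + 0\right)^{2} = \left(5 + 26\right) 1^{2} = 31 \cdot 1 = 31$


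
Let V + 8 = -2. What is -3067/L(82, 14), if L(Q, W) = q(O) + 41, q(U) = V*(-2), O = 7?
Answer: -3067/61 ≈ -50.279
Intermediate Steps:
V = -10 (V = -8 - 2 = -10)
q(U) = 20 (q(U) = -10*(-2) = 20)
L(Q, W) = 61 (L(Q, W) = 20 + 41 = 61)
-3067/L(82, 14) = -3067/61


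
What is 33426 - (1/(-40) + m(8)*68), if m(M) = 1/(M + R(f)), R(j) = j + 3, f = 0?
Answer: 14704731/440 ≈ 33420.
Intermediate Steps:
R(j) = 3 + j
m(M) = 1/(3 + M) (m(M) = 1/(M + (3 + 0)) = 1/(M + 3) = 1/(3 + M))
33426 - (1/(-40) + m(8)*68) = 33426 - (1/(-40) + 68/(3 + 8)) = 33426 - (-1/40 + 68/11) = 33426 - 1*2709/440 = 33426 - 2709/440 = 14704731/440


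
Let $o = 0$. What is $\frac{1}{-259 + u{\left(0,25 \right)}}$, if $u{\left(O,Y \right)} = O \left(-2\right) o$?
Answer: $- \frac{1}{259} \approx -0.003861$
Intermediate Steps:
$u{\left(O,Y \right)} = 0$ ($u{\left(O,Y \right)} = O \left(-2\right) 0 = - 2 O 0 = 0$)
$\frac{1}{-259 + u{\left(0,25 \right)}} = \frac{1}{-259 + 0} = \frac{1}{-259} = - \frac{1}{259}$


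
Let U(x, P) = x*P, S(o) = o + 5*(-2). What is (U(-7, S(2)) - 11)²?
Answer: 2025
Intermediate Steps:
S(o) = -10 + o (S(o) = o - 10 = -10 + o)
U(x, P) = P*x
(U(-7, S(2)) - 11)² = ((-10 + 2)*(-7) - 11)² = (-8*(-7) - 11)² = (56 - 11)² = 45² = 2025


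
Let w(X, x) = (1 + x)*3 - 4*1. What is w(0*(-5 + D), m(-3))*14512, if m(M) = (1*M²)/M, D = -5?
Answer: -145120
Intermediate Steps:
m(M) = M (m(M) = M²/M = M)
w(X, x) = -1 + 3*x (w(X, x) = (3 + 3*x) - 4 = -1 + 3*x)
w(0*(-5 + D), m(-3))*14512 = (-1 + 3*(-3))*14512 = (-1 - 9)*14512 = -10*14512 = -145120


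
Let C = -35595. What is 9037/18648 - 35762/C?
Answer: 15691457/10536120 ≈ 1.4893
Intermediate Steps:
9037/18648 - 35762/C = 9037/18648 - 35762/(-35595) = 9037*(1/18648) - 35762*(-1/35595) = 1291/2664 + 35762/35595 = 15691457/10536120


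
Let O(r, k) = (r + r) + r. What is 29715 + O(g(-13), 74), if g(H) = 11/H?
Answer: 386262/13 ≈ 29712.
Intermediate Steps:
O(r, k) = 3*r (O(r, k) = 2*r + r = 3*r)
29715 + O(g(-13), 74) = 29715 + 3*(11/(-13)) = 29715 + 3*(11*(-1/13)) = 29715 + 3*(-11/13) = 29715 - 33/13 = 386262/13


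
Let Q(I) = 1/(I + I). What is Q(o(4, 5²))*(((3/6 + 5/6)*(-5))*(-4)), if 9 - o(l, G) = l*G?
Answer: -40/273 ≈ -0.14652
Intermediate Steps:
o(l, G) = 9 - G*l (o(l, G) = 9 - l*G = 9 - G*l)
Q(I) = 1/(2*I)
Q(o(4, 5²))*(((3/6 + 5/6)*(-5))*(-4)) = (1/(2*(9 - 1*5²*4)))*(((3/6 + 5/6)*(-5))*(-4)) = (1/(2*(9 - 1*25*4)))*(((3*(⅙) + 5*(⅙))*(-5))*(-4)) = (1/(2*(9 - 100)))*(((½ + ⅚)*(-5))*(-4)) = ((½)/(-91))*(((4/3)*(-5))*(-4)) = ((½)*(-1/91))*(-20/3*(-4)) = -1/182*80/3 = -40/273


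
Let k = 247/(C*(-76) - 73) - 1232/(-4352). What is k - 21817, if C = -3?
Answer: -919725601/42160 ≈ -21815.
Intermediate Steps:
k = 79119/42160 (k = 247/(-3*(-76) - 73) - 1232/(-4352) = 247/(228 - 73) - 1232*(-1/4352) = 247/155 + 77/272 = 79119/42160 ≈ 1.8766)
k - 21817 = 79119/42160 - 21817 = -919725601/42160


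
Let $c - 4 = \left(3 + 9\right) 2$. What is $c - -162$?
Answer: $190$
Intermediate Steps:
$c = 28$ ($c = 4 + \left(3 + 9\right) 2 = 4 + 12 \cdot 2 = 4 + 24 = 28$)
$c - -162 = 28 - -162 = 28 + 162 = 190$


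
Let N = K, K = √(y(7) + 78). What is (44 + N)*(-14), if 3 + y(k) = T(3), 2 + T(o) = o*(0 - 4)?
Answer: -616 - 14*√61 ≈ -725.34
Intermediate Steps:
T(o) = -2 - 4*o (T(o) = -2 + o*(0 - 4) = -2 + o*(-4) = -2 - 4*o)
y(k) = -17 (y(k) = -3 + (-2 - 4*3) = -3 + (-2 - 12) = -3 - 14 = -17)
K = √61 (K = √(-17 + 78) = √61 ≈ 7.8102)
N = √61 ≈ 7.8102
(44 + N)*(-14) = (44 + √61)*(-14) = -616 - 14*√61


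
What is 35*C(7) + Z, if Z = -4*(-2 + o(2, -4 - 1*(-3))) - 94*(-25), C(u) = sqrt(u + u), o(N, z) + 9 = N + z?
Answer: 2390 + 35*sqrt(14) ≈ 2521.0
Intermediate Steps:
o(N, z) = -9 + N + z (o(N, z) = -9 + (N + z) = -9 + N + z)
C(u) = sqrt(2)*sqrt(u) (C(u) = sqrt(2*u) = sqrt(2)*sqrt(u))
Z = 2390 (Z = -4*(-2 + (-9 + 2 + (-4 - 1*(-3)))) - 94*(-25) = -4*(-2 + (-9 + 2 + (-4 + 3))) + 2350 = -4*(-2 + (-9 + 2 - 1)) + 2350 = -4*(-2 - 8) + 2350 = -4*(-10) + 2350 = 40 + 2350 = 2390)
35*C(7) + Z = 35*(sqrt(2)*sqrt(7)) + 2390 = 35*sqrt(14) + 2390 = 2390 + 35*sqrt(14)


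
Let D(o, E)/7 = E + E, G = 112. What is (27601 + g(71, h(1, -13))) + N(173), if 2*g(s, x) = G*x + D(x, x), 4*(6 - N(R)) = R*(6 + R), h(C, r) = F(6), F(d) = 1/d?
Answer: 79503/4 ≈ 19876.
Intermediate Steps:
h(C, r) = ⅙ (h(C, r) = 1/6 = ⅙)
D(o, E) = 14*E (D(o, E) = 7*(E + E) = 7*(2*E) = 14*E)
N(R) = 6 - R*(6 + R)/4
g(s, x) = 63*x (g(s, x) = (112*x + 14*x)/2 = (126*x)/2 = 63*x)
(27601 + g(71, h(1, -13))) + N(173) = (27601 + 63*(⅙)) + (6 - 3/2*173 - ¼*173²) = (27601 + 21/2) + (6 - 519/2 - ¼*29929) = 55223/2 + (6 - 519/2 - 29929/4) = 55223/2 - 30943/4 = 79503/4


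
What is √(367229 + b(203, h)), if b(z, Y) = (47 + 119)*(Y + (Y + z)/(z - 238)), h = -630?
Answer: √6616855/5 ≈ 514.46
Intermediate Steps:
b(z, Y) = 166*Y + 166*(Y + z)/(-238 + z) (b(z, Y) = 166*(Y + (Y + z)/(-238 + z)) = 166*Y + 166*(Y + z)/(-238 + z))
√(367229 + b(203, h)) = √(367229 + 166*(203 - 237*(-630) - 630*203)/(-238 + 203)) = √(367229 + 166*(203 + 149310 - 127890)/(-35)) = √(367229 + 166*(-1/35)*21623) = √(367229 - 512774/5) = √(1323371/5) = √6616855/5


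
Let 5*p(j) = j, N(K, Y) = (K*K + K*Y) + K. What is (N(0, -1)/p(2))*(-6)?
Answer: 0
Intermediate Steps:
N(K, Y) = K + K² + K*Y (N(K, Y) = (K² + K*Y) + K = K + K² + K*Y)
p(j) = j/5
(N(0, -1)/p(2))*(-6) = ((0*(1 + 0 - 1))/(((⅕)*2)))*(-6) = ((0*0)/(⅖))*(-6) = (0*(5/2))*(-6) = 0*(-6) = 0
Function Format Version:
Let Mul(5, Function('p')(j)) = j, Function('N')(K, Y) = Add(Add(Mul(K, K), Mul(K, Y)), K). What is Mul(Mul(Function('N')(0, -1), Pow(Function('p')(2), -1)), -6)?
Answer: 0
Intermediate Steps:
Function('N')(K, Y) = Add(K, Pow(K, 2), Mul(K, Y)) (Function('N')(K, Y) = Add(Add(Pow(K, 2), Mul(K, Y)), K) = Add(K, Pow(K, 2), Mul(K, Y)))
Function('p')(j) = Mul(Rational(1, 5), j)
Mul(Mul(Function('N')(0, -1), Pow(Function('p')(2), -1)), -6) = Mul(Mul(Mul(0, Add(1, 0, -1)), Pow(Mul(Rational(1, 5), 2), -1)), -6) = Mul(Mul(Mul(0, 0), Pow(Rational(2, 5), -1)), -6) = Mul(Mul(0, Rational(5, 2)), -6) = Mul(0, -6) = 0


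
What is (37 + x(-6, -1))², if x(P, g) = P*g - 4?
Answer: 1521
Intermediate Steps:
x(P, g) = -4 + P*g
(37 + x(-6, -1))² = (37 + (-4 - 6*(-1)))² = (37 + (-4 + 6))² = (37 + 2)² = 39² = 1521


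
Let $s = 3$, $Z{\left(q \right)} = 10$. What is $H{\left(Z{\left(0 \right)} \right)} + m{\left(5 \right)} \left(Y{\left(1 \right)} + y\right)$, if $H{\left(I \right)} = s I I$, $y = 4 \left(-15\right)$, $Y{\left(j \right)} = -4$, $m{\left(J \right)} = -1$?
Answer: $364$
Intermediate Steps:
$y = -60$
$H{\left(I \right)} = 3 I^{2}$ ($H{\left(I \right)} = 3 I I = 3 I^{2}$)
$H{\left(Z{\left(0 \right)} \right)} + m{\left(5 \right)} \left(Y{\left(1 \right)} + y\right) = 3 \cdot 10^{2} - \left(-4 - 60\right) = 3 \cdot 100 - -64 = 300 + 64 = 364$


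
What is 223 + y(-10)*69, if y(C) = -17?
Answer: -950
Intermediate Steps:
223 + y(-10)*69 = 223 - 17*69 = 223 - 1173 = -950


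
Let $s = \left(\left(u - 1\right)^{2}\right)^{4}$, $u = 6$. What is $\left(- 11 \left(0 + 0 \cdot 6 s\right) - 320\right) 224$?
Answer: $-71680$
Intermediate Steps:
$s = 390625$ ($s = \left(\left(6 - 1\right)^{2}\right)^{4} = \left(5^{2}\right)^{4} = 25^{4} = 390625$)
$\left(- 11 \left(0 + 0 \cdot 6 s\right) - 320\right) 224 = \left(- 11 \left(0 + 0 \cdot 6 \cdot 390625\right) - 320\right) 224 = \left(- 11 \left(0 + 0 \cdot 390625\right) - 320\right) 224 = \left(- 11 \left(0 + 0\right) - 320\right) 224 = \left(\left(-11\right) 0 - 320\right) 224 = \left(0 - 320\right) 224 = \left(-320\right) 224 = -71680$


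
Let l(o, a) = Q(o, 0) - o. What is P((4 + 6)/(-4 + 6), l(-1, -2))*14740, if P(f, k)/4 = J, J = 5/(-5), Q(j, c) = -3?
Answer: -58960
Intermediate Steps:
J = -1 (J = 5*(-⅕) = -1)
l(o, a) = -3 - o
P(f, k) = -4 (P(f, k) = 4*(-1) = -4)
P((4 + 6)/(-4 + 6), l(-1, -2))*14740 = -4*14740 = -58960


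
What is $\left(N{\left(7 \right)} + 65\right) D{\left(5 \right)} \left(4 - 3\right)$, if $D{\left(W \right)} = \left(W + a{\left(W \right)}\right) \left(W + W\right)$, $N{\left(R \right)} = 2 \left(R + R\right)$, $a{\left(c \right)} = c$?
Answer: $9300$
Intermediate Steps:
$N{\left(R \right)} = 4 R$ ($N{\left(R \right)} = 2 \cdot 2 R = 4 R$)
$D{\left(W \right)} = 4 W^{2}$ ($D{\left(W \right)} = \left(W + W\right) \left(W + W\right) = 2 W 2 W = 4 W^{2}$)
$\left(N{\left(7 \right)} + 65\right) D{\left(5 \right)} \left(4 - 3\right) = \left(4 \cdot 7 + 65\right) 4 \cdot 5^{2} \left(4 - 3\right) = \left(28 + 65\right) 4 \cdot 25 \cdot 1 = 93 \cdot 100 \cdot 1 = 93 \cdot 100 = 9300$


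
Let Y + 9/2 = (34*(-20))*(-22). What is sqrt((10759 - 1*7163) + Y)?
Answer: sqrt(74206)/2 ≈ 136.20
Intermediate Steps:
Y = 29911/2 (Y = -9/2 + (34*(-20))*(-22) = -9/2 - 680*(-22) = -9/2 + 14960 = 29911/2 ≈ 14956.)
sqrt((10759 - 1*7163) + Y) = sqrt((10759 - 1*7163) + 29911/2) = sqrt((10759 - 7163) + 29911/2) = sqrt(3596 + 29911/2) = sqrt(37103/2) = sqrt(74206)/2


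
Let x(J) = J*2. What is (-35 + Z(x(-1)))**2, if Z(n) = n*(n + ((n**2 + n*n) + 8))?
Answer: 3969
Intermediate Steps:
x(J) = 2*J
Z(n) = n*(8 + n + 2*n**2) (Z(n) = n*(n + ((n**2 + n**2) + 8)) = n*(n + (2*n**2 + 8)) = n*(n + (8 + 2*n**2)) = n*(8 + n + 2*n**2))
(-35 + Z(x(-1)))**2 = (-35 + (2*(-1))*(8 + 2*(-1) + 2*(2*(-1))**2))**2 = (-35 - 2*(8 - 2 + 2*(-2)**2))**2 = (-35 - 2*(8 - 2 + 2*4))**2 = (-35 - 2*(8 - 2 + 8))**2 = (-35 - 2*14)**2 = (-35 - 28)**2 = (-63)**2 = 3969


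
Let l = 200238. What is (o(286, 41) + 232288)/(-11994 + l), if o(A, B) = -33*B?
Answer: 230935/188244 ≈ 1.2268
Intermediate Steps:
(o(286, 41) + 232288)/(-11994 + l) = (-33*41 + 232288)/(-11994 + 200238) = (-1353 + 232288)/188244 = 230935*(1/188244) = 230935/188244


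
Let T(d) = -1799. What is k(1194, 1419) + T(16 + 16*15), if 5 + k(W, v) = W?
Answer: -610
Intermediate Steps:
k(W, v) = -5 + W
k(1194, 1419) + T(16 + 16*15) = (-5 + 1194) - 1799 = 1189 - 1799 = -610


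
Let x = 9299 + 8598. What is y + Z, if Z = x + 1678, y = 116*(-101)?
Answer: 7859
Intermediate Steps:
x = 17897
y = -11716
Z = 19575 (Z = 17897 + 1678 = 19575)
y + Z = -11716 + 19575 = 7859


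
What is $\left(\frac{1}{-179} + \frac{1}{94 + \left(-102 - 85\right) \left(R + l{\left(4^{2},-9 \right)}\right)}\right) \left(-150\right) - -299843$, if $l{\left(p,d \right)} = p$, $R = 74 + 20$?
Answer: $\frac{549494430611}{1832602} \approx 2.9984 \cdot 10^{5}$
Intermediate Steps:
$R = 94$
$\left(\frac{1}{-179} + \frac{1}{94 + \left(-102 - 85\right) \left(R + l{\left(4^{2},-9 \right)}\right)}\right) \left(-150\right) - -299843 = \left(\frac{1}{-179} + \frac{1}{94 + \left(-102 - 85\right) \left(94 + 4^{2}\right)}\right) \left(-150\right) - -299843 = \left(- \frac{1}{179} + \frac{1}{94 - 187 \left(94 + 16\right)}\right) \left(-150\right) + 299843 = \left(- \frac{1}{179} + \frac{1}{94 - 20570}\right) \left(-150\right) + 299843 = \left(- \frac{1}{179} + \frac{1}{-20476}\right) \left(-150\right) + 299843 = \left(- \frac{1}{179} - \frac{1}{20476}\right) \left(-150\right) + 299843 = \left(- \frac{20655}{3665204}\right) \left(-150\right) + 299843 = \frac{1549125}{1832602} + 299843 = \frac{549494430611}{1832602}$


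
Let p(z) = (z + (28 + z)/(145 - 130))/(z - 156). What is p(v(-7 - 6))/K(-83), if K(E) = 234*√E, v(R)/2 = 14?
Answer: 119*I*√83/9322560 ≈ 0.00011629*I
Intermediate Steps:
v(R) = 28 (v(R) = 2*14 = 28)
p(z) = (28/15 + 16*z/15)/(-156 + z) (p(z) = (z + (28 + z)/15)/(-156 + z) = (z + (28 + z)*(1/15))/(-156 + z) = (z + (28/15 + z/15))/(-156 + z) = (28/15 + 16*z/15)/(-156 + z))
p(v(-7 - 6))/K(-83) = (4*(7 + 4*28)/(15*(-156 + 28)))/((234*√(-83))) = ((4/15)*(7 + 112)/(-128))/((234*(I*√83))) = ((4/15)*(-1/128)*119)/((234*I*√83)) = -(-119)*I*√83/9322560 = 119*I*√83/9322560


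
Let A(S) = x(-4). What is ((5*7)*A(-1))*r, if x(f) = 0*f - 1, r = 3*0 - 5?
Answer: 175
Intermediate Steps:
r = -5 (r = 0 - 5 = -5)
x(f) = -1 (x(f) = 0 - 1 = -1)
A(S) = -1
((5*7)*A(-1))*r = ((5*7)*(-1))*(-5) = (35*(-1))*(-5) = -35*(-5) = 175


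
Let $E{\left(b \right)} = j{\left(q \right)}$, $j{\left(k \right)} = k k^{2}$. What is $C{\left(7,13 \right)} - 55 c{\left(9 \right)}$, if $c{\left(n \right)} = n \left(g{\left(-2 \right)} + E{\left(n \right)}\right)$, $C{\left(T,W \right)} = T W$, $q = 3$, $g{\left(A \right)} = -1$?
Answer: $-12779$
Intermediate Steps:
$j{\left(k \right)} = k^{3}$
$E{\left(b \right)} = 27$ ($E{\left(b \right)} = 3^{3} = 27$)
$c{\left(n \right)} = 26 n$ ($c{\left(n \right)} = n \left(-1 + 27\right) = n 26 = 26 n$)
$C{\left(7,13 \right)} - 55 c{\left(9 \right)} = 7 \cdot 13 - 55 \cdot 26 \cdot 9 = 91 - 12870 = -12779$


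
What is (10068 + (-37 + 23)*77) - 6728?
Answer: 2262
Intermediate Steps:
(10068 + (-37 + 23)*77) - 6728 = (10068 - 14*77) - 6728 = (10068 - 1078) - 6728 = 8990 - 6728 = 2262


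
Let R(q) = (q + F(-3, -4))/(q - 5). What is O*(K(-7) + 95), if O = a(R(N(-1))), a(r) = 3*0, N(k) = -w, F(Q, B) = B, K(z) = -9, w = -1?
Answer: 0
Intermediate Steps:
N(k) = 1 (N(k) = -1*(-1) = 1)
R(q) = (-4 + q)/(-5 + q) (R(q) = (q - 4)/(q - 5) = (-4 + q)/(-5 + q))
a(r) = 0
O = 0
O*(K(-7) + 95) = 0*(-9 + 95) = 0*86 = 0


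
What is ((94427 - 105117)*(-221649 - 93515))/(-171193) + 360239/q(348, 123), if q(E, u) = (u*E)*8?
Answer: -1153627062889993/58621961376 ≈ -19679.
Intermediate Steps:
q(E, u) = 8*E*u (q(E, u) = (E*u)*8 = 8*E*u)
((94427 - 105117)*(-221649 - 93515))/(-171193) + 360239/q(348, 123) = ((94427 - 105117)*(-221649 - 93515))/(-171193) + 360239/((8*348*123)) = -10690*(-315164)*(-1/171193) + 360239/342432 = 3369103160*(-1/171193) + 360239*(1/342432) = -3369103160/171193 + 360239/342432 = -1153627062889993/58621961376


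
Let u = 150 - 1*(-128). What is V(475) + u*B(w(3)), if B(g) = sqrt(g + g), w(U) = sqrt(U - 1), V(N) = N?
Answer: 475 + 278*2**(3/4) ≈ 942.54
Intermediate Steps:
w(U) = sqrt(-1 + U)
B(g) = sqrt(2)*sqrt(g) (B(g) = sqrt(2*g) = sqrt(2)*sqrt(g))
u = 278 (u = 150 + 128 = 278)
V(475) + u*B(w(3)) = 475 + 278*(sqrt(2)*sqrt(sqrt(-1 + 3))) = 475 + 278*(sqrt(2)*sqrt(sqrt(2))) = 475 + 278*(sqrt(2)*2**(1/4)) = 475 + 278*2**(3/4)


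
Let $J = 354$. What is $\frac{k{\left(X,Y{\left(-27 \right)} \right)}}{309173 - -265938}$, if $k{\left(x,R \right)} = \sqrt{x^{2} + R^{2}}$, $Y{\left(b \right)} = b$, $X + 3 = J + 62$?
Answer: $\frac{\sqrt{171298}}{575111} \approx 0.00071966$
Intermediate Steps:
$X = 413$ ($X = -3 + \left(354 + 62\right) = -3 + 416 = 413$)
$k{\left(x,R \right)} = \sqrt{R^{2} + x^{2}}$
$\frac{k{\left(X,Y{\left(-27 \right)} \right)}}{309173 - -265938} = \frac{\sqrt{\left(-27\right)^{2} + 413^{2}}}{309173 - -265938} = \frac{\sqrt{729 + 170569}}{309173 + 265938} = \frac{\sqrt{171298}}{575111}$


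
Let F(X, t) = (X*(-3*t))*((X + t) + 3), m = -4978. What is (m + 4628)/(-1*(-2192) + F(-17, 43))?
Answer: -350/65789 ≈ -0.0053200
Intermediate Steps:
F(X, t) = -3*X*t*(3 + X + t) (F(X, t) = (-3*X*t)*(3 + X + t) = -3*X*t*(3 + X + t))
(m + 4628)/(-1*(-2192) + F(-17, 43)) = (-4978 + 4628)/(-1*(-2192) - 3*(-17)*43*(3 - 17 + 43)) = -350/(2192 - 3*(-17)*43*29) = -350/(2192 + 63597) = -350/65789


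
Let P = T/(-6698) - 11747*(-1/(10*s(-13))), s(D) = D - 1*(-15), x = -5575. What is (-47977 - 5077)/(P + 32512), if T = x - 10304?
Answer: -3553556920/2217153253 ≈ -1.6028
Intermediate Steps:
s(D) = 15 + D (s(D) = D + 15 = 15 + D)
T = -15879 (T = -5575 - 10304 = -15879)
P = 39499493/66980 (P = -15879/(-6698) - 11747*(-1/(10*(15 - 13))) = -15879*(-1/6698) - 11747/(2*(-10)) = 15879/6698 - 11747/(-20) = 15879/6698 - 11747*(-1/20) = 15879/6698 + 11747/20 = 39499493/66980 ≈ 589.72)
(-47977 - 5077)/(P + 32512) = (-47977 - 5077)/(39499493/66980 + 32512) = -53054/2217153253/66980 = -53054*66980/2217153253 = -3553556920/2217153253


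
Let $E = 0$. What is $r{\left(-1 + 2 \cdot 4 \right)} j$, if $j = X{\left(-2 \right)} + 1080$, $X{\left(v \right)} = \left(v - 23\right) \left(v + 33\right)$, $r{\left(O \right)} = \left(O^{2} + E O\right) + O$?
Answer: $17080$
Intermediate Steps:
$r{\left(O \right)} = O + O^{2}$ ($r{\left(O \right)} = \left(O^{2} + 0 O\right) + O = \left(O^{2} + 0\right) + O = O^{2} + O = O + O^{2}$)
$X{\left(v \right)} = \left(-23 + v\right) \left(33 + v\right)$
$j = 305$ ($j = \left(-759 + \left(-2\right)^{2} + 10 \left(-2\right)\right) + 1080 = \left(-759 + 4 - 20\right) + 1080 = -775 + 1080 = 305$)
$r{\left(-1 + 2 \cdot 4 \right)} j = \left(-1 + 2 \cdot 4\right) \left(1 + \left(-1 + 2 \cdot 4\right)\right) 305 = \left(-1 + 8\right) \left(1 + \left(-1 + 8\right)\right) 305 = 7 \left(1 + 7\right) 305 = 7 \cdot 8 \cdot 305 = 56 \cdot 305 = 17080$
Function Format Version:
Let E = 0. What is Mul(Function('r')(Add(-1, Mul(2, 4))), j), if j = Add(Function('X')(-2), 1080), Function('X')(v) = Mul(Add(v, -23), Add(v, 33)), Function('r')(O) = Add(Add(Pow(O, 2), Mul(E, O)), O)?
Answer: 17080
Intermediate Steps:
Function('r')(O) = Add(O, Pow(O, 2)) (Function('r')(O) = Add(Add(Pow(O, 2), Mul(0, O)), O) = Add(Add(Pow(O, 2), 0), O) = Add(Pow(O, 2), O) = Add(O, Pow(O, 2)))
Function('X')(v) = Mul(Add(-23, v), Add(33, v))
j = 305 (j = Add(Add(-759, Pow(-2, 2), Mul(10, -2)), 1080) = Add(Add(-759, 4, -20), 1080) = Add(-775, 1080) = 305)
Mul(Function('r')(Add(-1, Mul(2, 4))), j) = Mul(Mul(Add(-1, Mul(2, 4)), Add(1, Add(-1, Mul(2, 4)))), 305) = Mul(Mul(Add(-1, 8), Add(1, Add(-1, 8))), 305) = Mul(Mul(7, Add(1, 7)), 305) = Mul(Mul(7, 8), 305) = Mul(56, 305) = 17080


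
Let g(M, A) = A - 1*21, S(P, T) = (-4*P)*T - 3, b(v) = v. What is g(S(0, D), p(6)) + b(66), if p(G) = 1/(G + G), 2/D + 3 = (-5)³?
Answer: 541/12 ≈ 45.083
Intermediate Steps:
D = -1/64 (D = 2/(-3 + (-5)³) = 2/(-3 - 125) = 2/(-128) = 2*(-1/128) = -1/64 ≈ -0.015625)
p(G) = 1/(2*G)
S(P, T) = -3 - 4*P*T (S(P, T) = -4*P*T - 3 = -3 - 4*P*T)
g(M, A) = -21 + A (g(M, A) = A - 21 = -21 + A)
g(S(0, D), p(6)) + b(66) = (-21 + (½)/6) + 66 = (-21 + (½)*(⅙)) + 66 = (-21 + 1/12) + 66 = -251/12 + 66 = 541/12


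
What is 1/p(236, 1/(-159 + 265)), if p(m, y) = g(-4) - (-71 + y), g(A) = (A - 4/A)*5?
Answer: 106/5935 ≈ 0.017860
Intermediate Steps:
g(A) = -20/A + 5*A
p(m, y) = 56 - y (p(m, y) = (-20/(-4) + 5*(-4)) - (-71 + y) = (-20*(-¼) - 20) + (71 - y) = (5 - 20) + (71 - y) = -15 + (71 - y) = 56 - y)
1/p(236, 1/(-159 + 265)) = 1/(56 - 1/(-159 + 265)) = 1/(56 - 1/106) = 1/(5935/106) = 106/5935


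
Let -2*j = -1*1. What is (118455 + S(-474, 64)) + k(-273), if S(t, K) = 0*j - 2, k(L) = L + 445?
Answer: 118625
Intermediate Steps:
j = ½ (j = -(-1)/2 = -½*(-1) = ½ ≈ 0.50000)
k(L) = 445 + L
S(t, K) = -2 (S(t, K) = 0*(½) - 2 = 0 - 2 = -2)
(118455 + S(-474, 64)) + k(-273) = (118455 - 2) + (445 - 273) = 118453 + 172 = 118625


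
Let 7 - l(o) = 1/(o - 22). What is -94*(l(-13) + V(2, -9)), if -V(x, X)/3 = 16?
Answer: 134796/35 ≈ 3851.3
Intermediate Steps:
V(x, X) = -48 (V(x, X) = -3*16 = -48)
l(o) = 7 - 1/(-22 + o) (l(o) = 7 - 1/(o - 22) = 7 - 1/(-22 + o))
-94*(l(-13) + V(2, -9)) = -94*((-155 + 7*(-13))/(-22 - 13) - 48) = -94*((-155 - 91)/(-35) - 48) = -94*(-1/35*(-246) - 48) = -94*(246/35 - 48) = -94*(-1434/35) = 134796/35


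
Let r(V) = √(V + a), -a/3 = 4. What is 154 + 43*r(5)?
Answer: 154 + 43*I*√7 ≈ 154.0 + 113.77*I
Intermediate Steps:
a = -12 (a = -3*4 = -12)
r(V) = √(-12 + V) (r(V) = √(V - 12) = √(-12 + V))
154 + 43*r(5) = 154 + 43*√(-12 + 5) = 154 + 43*√(-7) = 154 + 43*(I*√7) = 154 + 43*I*√7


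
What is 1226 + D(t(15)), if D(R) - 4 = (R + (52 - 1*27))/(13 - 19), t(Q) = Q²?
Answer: 3565/3 ≈ 1188.3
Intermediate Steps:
D(R) = -⅙ - R/6 (D(R) = 4 + (R + (52 - 1*27))/(13 - 19) = 4 + (R + (52 - 27))/(-6) = 4 + (R + 25)*(-⅙) = 4 + (25 + R)*(-⅙) = 4 + (-25/6 - R/6) = -⅙ - R/6)
1226 + D(t(15)) = 1226 + (-⅙ - ⅙*15²) = 1226 + (-⅙ - ⅙*225) = 1226 + (-⅙ - 75/2) = 1226 - 113/3 = 3565/3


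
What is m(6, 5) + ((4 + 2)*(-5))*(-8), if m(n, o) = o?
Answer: 245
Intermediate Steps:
m(6, 5) + ((4 + 2)*(-5))*(-8) = 5 + ((4 + 2)*(-5))*(-8) = 5 + (6*(-5))*(-8) = 5 - 30*(-8) = 5 + 240 = 245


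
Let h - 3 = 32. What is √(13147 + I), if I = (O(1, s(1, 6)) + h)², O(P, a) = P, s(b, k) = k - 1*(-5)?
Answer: √14443 ≈ 120.18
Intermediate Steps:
s(b, k) = 5 + k (s(b, k) = k + 5 = 5 + k)
h = 35 (h = 3 + 32 = 35)
I = 1296 (I = (1 + 35)² = 36² = 1296)
√(13147 + I) = √(13147 + 1296) = √14443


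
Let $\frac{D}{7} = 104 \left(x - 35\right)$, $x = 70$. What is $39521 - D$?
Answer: $14041$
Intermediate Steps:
$D = 25480$ ($D = 7 \cdot 104 \left(70 - 35\right) = 7 \cdot 104 \cdot 35 = 7 \cdot 3640 = 25480$)
$39521 - D = 39521 - 25480 = 14041$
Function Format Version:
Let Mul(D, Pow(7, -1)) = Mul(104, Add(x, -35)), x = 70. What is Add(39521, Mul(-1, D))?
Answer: 14041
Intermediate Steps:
D = 25480 (D = Mul(7, Mul(104, Add(70, -35))) = Mul(7, Mul(104, 35)) = Mul(7, 3640) = 25480)
Add(39521, Mul(-1, D)) = Add(39521, Mul(-1, 25480)) = Add(39521, -25480) = 14041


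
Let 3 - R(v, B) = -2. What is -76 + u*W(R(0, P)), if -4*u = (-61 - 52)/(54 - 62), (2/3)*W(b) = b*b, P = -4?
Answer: -13339/64 ≈ -208.42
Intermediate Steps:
R(v, B) = 5 (R(v, B) = 3 - 1*(-2) = 3 + 2 = 5)
W(b) = 3*b²/2 (W(b) = 3*(b*b)/2 = 3*b²/2)
u = -113/32 (u = -(-61 - 52)/(4*(54 - 62)) = -(-113)/(4*(-8)) = -(-113)*(-1)/(4*8) = -¼*113/8 = -113/32 ≈ -3.5313)
-76 + u*W(R(0, P)) = -76 - 339*5²/64 = -76 - 339*25/64 = -76 - 113/32*75/2 = -76 - 8475/64 = -13339/64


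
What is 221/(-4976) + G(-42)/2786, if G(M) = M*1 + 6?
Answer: -397421/6931568 ≈ -0.057335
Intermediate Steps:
G(M) = 6 + M (G(M) = M + 6 = 6 + M)
221/(-4976) + G(-42)/2786 = 221/(-4976) + (6 - 42)/2786 = 221*(-1/4976) - 36*1/2786 = -221/4976 - 18/1393 = -397421/6931568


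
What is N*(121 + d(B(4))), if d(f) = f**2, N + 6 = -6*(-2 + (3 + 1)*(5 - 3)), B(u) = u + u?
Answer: -7770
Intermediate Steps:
B(u) = 2*u
N = -42 (N = -6 - 6*(-2 + (3 + 1)*(5 - 3)) = -6 - 6*(-2 + 4*2) = -6 - 6*(-2 + 8) = -6 - 6*6 = -6 - 36 = -42)
N*(121 + d(B(4))) = -42*(121 + (2*4)**2) = -42*(121 + 8**2) = -42*(121 + 64) = -42*185 = -7770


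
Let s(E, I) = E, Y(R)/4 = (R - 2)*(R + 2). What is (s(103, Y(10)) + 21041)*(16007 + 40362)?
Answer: 1191866136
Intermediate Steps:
Y(R) = 4*(-2 + R)*(2 + R) (Y(R) = 4*((R - 2)*(R + 2)) = 4*((-2 + R)*(2 + R)) = 4*(-2 + R)*(2 + R))
(s(103, Y(10)) + 21041)*(16007 + 40362) = (103 + 21041)*(16007 + 40362) = 21144*56369 = 1191866136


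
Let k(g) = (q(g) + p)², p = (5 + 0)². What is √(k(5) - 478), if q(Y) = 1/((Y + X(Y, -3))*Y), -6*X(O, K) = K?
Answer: 23*√851/55 ≈ 12.199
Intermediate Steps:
X(O, K) = -K/6
p = 25 (p = 5² = 25)
q(Y) = 1/(Y*(½ + Y)) (q(Y) = 1/((Y - ⅙*(-3))*Y) = 1/((Y + ½)*Y) = 1/((½ + Y)*Y) = 1/(Y*(½ + Y)))
k(g) = (25 + 2/(g*(1 + 2*g)))² (k(g) = (2/(g*(1 + 2*g)) + 25)² = (25 + 2/(g*(1 + 2*g)))²)
√(k(5) - 478) = √((25 + 1/(5*(½ + 5)))² - 478) = √((25 + 1/(5*(11/2)))² - 478) = √((25 + (⅕)*(2/11))² - 478) = √((25 + 2/55)² - 478) = √((1377/55)² - 478) = √(1896129/3025 - 478) = √(450179/3025) = 23*√851/55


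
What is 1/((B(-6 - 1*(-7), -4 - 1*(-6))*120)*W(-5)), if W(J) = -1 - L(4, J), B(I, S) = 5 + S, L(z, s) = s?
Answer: 1/3360 ≈ 0.00029762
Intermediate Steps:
W(J) = -1 - J
1/((B(-6 - 1*(-7), -4 - 1*(-6))*120)*W(-5)) = 1/(((5 + (-4 - 1*(-6)))*120)*(-1 - 1*(-5))) = 1/(((5 + (-4 + 6))*120)*(-1 + 5)) = 1/(((5 + 2)*120)*4) = 1/((7*120)*4) = 1/(840*4) = 1/3360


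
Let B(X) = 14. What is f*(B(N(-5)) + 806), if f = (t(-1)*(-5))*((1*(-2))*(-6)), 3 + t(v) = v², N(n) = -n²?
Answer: 98400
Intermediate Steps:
t(v) = -3 + v²
f = 120 (f = ((-3 + (-1)²)*(-5))*((1*(-2))*(-6)) = ((-3 + 1)*(-5))*(-2*(-6)) = -2*(-5)*12 = 10*12 = 120)
f*(B(N(-5)) + 806) = 120*(14 + 806) = 120*820 = 98400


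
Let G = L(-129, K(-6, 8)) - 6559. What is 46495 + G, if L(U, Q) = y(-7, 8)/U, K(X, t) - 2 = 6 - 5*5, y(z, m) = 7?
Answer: 5151737/129 ≈ 39936.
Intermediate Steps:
K(X, t) = -17 (K(X, t) = 2 + (6 - 5*5) = 2 + (6 - 25) = 2 - 19 = -17)
L(U, Q) = 7/U
G = -846118/129 (G = 7/(-129) - 6559 = 7*(-1/129) - 6559 = -7/129 - 6559 = -846118/129 ≈ -6559.1)
46495 + G = 46495 - 846118/129 = 5151737/129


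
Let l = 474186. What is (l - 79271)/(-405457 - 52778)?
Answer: -78983/91647 ≈ -0.86182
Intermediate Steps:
(l - 79271)/(-405457 - 52778) = (474186 - 79271)/(-405457 - 52778) = 394915/(-458235) = 394915*(-1/458235) = -78983/91647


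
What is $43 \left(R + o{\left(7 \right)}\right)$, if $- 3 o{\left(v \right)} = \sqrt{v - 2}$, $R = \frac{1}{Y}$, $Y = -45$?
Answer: $- \frac{43}{45} - \frac{43 \sqrt{5}}{3} \approx -33.006$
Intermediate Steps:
$R = - \frac{1}{45}$ ($R = \frac{1}{-45} = - \frac{1}{45} \approx -0.022222$)
$o{\left(v \right)} = - \frac{\sqrt{-2 + v}}{3}$ ($o{\left(v \right)} = - \frac{\sqrt{v - 2}}{3} = - \frac{\sqrt{-2 + v}}{3}$)
$43 \left(R + o{\left(7 \right)}\right) = 43 \left(- \frac{1}{45} - \frac{\sqrt{-2 + 7}}{3}\right) = 43 \left(- \frac{1}{45} - \frac{\sqrt{5}}{3}\right) = - \frac{43}{45} - \frac{43 \sqrt{5}}{3}$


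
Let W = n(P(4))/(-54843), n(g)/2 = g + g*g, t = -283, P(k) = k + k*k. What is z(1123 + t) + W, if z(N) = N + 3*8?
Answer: 15794504/18281 ≈ 863.98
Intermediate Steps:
P(k) = k + k²
n(g) = 2*g + 2*g² (n(g) = 2*(g + g*g) = 2*(g + g²) = 2*g + 2*g²)
z(N) = 24 + N (z(N) = N + 24 = 24 + N)
W = -280/18281 (W = (2*(4*(1 + 4))*(1 + 4*(1 + 4)))/(-54843) = (2*(4*5)*(1 + 4*5))*(-1/54843) = (2*20*(1 + 20))*(-1/54843) = (2*20*21)*(-1/54843) = 840*(-1/54843) = -280/18281 ≈ -0.015316)
z(1123 + t) + W = (24 + (1123 - 283)) - 280/18281 = (24 + 840) - 280/18281 = 864 - 280/18281 = 15794504/18281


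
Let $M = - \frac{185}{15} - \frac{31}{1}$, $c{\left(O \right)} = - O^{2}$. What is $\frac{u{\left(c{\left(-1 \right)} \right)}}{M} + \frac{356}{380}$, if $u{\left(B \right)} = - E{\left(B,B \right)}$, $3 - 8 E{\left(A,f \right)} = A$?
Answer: $\frac{937}{988} \approx 0.94838$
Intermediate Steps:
$E{\left(A,f \right)} = \frac{3}{8} - \frac{A}{8}$
$u{\left(B \right)} = - \frac{3}{8} + \frac{B}{8}$ ($u{\left(B \right)} = - (\frac{3}{8} - \frac{B}{8}) = - \frac{3}{8} + \frac{B}{8}$)
$M = - \frac{130}{3}$ ($M = \left(-185\right) \frac{1}{15} - 31 = - \frac{37}{3} - 31 = - \frac{130}{3} \approx -43.333$)
$\frac{u{\left(c{\left(-1 \right)} \right)}}{M} + \frac{356}{380} = \frac{- \frac{3}{8} + \frac{\left(-1\right) \left(-1\right)^{2}}{8}}{- \frac{130}{3}} + \frac{356}{380} = \left(- \frac{3}{8} + \frac{\left(-1\right) 1}{8}\right) \left(- \frac{3}{130}\right) + 356 \cdot \frac{1}{380} = \left(- \frac{3}{8} + \frac{1}{8} \left(-1\right)\right) \left(- \frac{3}{130}\right) + \frac{89}{95} = \left(- \frac{3}{8} - \frac{1}{8}\right) \left(- \frac{3}{130}\right) + \frac{89}{95} = \left(- \frac{1}{2}\right) \left(- \frac{3}{130}\right) + \frac{89}{95} = \frac{3}{260} + \frac{89}{95} = \frac{937}{988}$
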